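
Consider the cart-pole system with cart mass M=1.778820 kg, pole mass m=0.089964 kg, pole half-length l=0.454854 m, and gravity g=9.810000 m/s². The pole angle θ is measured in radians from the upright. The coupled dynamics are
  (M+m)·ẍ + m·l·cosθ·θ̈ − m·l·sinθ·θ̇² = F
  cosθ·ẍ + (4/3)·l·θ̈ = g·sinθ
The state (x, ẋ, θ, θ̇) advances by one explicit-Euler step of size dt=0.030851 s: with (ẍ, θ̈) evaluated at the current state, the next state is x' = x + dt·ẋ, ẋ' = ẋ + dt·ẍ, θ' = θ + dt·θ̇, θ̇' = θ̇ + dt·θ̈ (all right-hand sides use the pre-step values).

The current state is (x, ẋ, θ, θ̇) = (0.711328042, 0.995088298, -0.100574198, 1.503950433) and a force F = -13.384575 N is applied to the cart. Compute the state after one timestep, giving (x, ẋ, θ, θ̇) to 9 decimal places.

sinθ=-0.100404730, cosθ=0.994946677
temp = (F + m·l·θ̇²·sinθ)/(M+m) = (-13.384575 + -0.009293130)/1.868784 = -7.167156894
θ̈ = (g·sinθ − cosθ·temp)/(l·(4/3 − m·cos²θ/(M+m))) = 10.509595928
ẍ = temp − m·l·θ̈·cosθ/(M+m) = -7.396121047
Euler: x'=0.711328042+0.030851·0.995088298=0.742027511, ẋ'=0.995088298+0.030851·-7.396121047=0.766910568
       θ'=-0.100574198+0.030851·1.503950433=-0.054175823, θ̇'=1.503950433+0.030851·10.509595928=1.828181977

(0.742027511, 0.766910568, -0.054175823, 1.828181977)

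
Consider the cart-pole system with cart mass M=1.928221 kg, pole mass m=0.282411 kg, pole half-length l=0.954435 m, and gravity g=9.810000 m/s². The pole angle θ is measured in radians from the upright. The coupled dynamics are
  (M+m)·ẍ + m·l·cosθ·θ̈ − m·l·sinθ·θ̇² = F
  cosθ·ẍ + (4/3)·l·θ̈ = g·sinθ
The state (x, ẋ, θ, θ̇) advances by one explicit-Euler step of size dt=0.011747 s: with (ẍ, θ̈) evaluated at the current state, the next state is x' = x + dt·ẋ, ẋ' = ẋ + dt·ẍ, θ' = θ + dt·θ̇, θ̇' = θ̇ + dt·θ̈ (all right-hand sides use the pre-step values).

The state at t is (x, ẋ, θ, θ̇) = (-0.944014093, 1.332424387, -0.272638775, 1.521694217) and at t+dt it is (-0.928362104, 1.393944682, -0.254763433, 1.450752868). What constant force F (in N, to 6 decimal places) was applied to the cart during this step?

ẍ = (ẋ'−ẋ)/dt = (1.393944682−1.332424387)/0.011747 = 5.237107
θ̈ = (θ̇'−θ̇)/dt = (1.450752868−1.521694217)/0.011747 = -6.039104
sinθ=-0.269274, cosθ=0.963064
F = (M+m)·ẍ + m·l·cosθ·θ̈ − m·l·sinθ·θ̇² = 11.577316 + -1.567673 − -0.168065 = 10.177708

F = 10.177708 N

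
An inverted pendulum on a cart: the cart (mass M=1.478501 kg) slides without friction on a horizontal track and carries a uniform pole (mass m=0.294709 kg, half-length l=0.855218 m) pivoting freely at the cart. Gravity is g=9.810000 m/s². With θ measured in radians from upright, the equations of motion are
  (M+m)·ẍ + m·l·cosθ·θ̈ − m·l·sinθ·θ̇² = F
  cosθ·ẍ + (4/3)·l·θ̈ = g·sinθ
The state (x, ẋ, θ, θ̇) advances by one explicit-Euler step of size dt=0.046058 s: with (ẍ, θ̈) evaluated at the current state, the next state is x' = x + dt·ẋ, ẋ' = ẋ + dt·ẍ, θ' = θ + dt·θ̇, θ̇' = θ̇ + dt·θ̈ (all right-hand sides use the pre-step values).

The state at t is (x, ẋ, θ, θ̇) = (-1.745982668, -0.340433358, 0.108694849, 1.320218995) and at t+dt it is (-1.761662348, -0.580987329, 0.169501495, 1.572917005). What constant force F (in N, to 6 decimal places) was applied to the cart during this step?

ẍ = (ẋ'−ẋ)/dt = (-0.580987329−-0.340433358)/0.046058 = -5.222849
θ̈ = (θ̇'−θ̇)/dt = (1.572917005−1.320218995)/0.046058 = 5.486517
sinθ=0.108481, cosθ=0.994099
F = (M+m)·ẍ + m·l·cosθ·θ̈ − m·l·sinθ·θ̇² = -9.261208 + 1.374664 − 0.047656 = -7.934200

F = -7.934200 N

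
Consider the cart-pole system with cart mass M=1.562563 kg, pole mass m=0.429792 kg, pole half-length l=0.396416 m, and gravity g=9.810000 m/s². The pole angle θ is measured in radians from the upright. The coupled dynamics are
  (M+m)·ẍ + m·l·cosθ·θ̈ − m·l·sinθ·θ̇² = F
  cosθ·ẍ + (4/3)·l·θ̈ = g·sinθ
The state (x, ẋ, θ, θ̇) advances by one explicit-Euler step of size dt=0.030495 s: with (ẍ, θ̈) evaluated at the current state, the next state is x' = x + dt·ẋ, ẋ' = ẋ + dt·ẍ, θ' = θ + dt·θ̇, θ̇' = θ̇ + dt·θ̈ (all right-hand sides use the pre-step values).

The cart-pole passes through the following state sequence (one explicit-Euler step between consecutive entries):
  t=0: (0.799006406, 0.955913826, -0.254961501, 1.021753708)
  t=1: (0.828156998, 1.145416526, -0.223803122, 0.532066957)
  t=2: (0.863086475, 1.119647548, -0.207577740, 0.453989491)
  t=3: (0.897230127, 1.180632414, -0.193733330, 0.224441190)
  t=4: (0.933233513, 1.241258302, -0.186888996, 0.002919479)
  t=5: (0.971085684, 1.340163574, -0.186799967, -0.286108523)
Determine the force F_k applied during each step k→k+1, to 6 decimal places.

F_0 = 9.778346 N
F_1 = -2.098223 N
F_2 = 2.736650 N
F_3 = 2.748079 N
F_4 = 4.875171 N

step 0→1:
  ẍ = (ẋ'−ẋ)/dt = (1.145416526−0.955913826)/0.030495 = 6.214222
  θ̈ = (θ̇'−θ̇)/dt = (0.532066957−1.021753708)/0.030495 = -16.057936
  sinθ=-0.252208, cosθ=0.967673
  F = (M+m)·ẍ + m·l·cosθ·θ̈ − m·l·sinθ·θ̇² = 12.380936 + -2.647450 − -0.044860 = 9.778346
step 1→2:
  ẍ = (ẋ'−ẋ)/dt = (1.119647548−1.145416526)/0.030495 = -0.845023
  θ̈ = (θ̇'−θ̇)/dt = (0.453989491−0.532066957)/0.030495 = -2.560337
  sinθ=-0.221939, cosθ=0.975060
  F = (M+m)·ẍ + m·l·cosθ·θ̈ − m·l·sinθ·θ̇² = -1.683586 + -0.425342 − -0.010705 = -2.098223
step 2→3:
  ẍ = (ẋ'−ẋ)/dt = (1.180632414−1.119647548)/0.030495 = 1.999832
  θ̈ = (θ̇'−θ̇)/dt = (0.224441190−0.453989491)/0.030495 = -7.527408
  sinθ=-0.206090, cosθ=0.978533
  F = (M+m)·ẍ + m·l·cosθ·θ̈ − m·l·sinθ·θ̇² = 3.984375 + -1.254962 − -0.007237 = 2.736650
step 3→4:
  ẍ = (ẋ'−ẋ)/dt = (1.241258302−1.180632414)/0.030495 = 1.988060
  θ̈ = (θ̇'−θ̇)/dt = (0.002919479−0.224441190)/0.030495 = -7.264198
  sinθ=-0.192524, cosθ=0.981292
  F = (M+m)·ẍ + m·l·cosθ·θ̈ − m·l·sinθ·θ̇² = 3.960921 + -1.214495 − -0.001652 = 2.748079
step 4→5:
  ẍ = (ẋ'−ẋ)/dt = (1.340163574−1.241258302)/0.030495 = 3.243327
  θ̈ = (θ̇'−θ̇)/dt = (-0.286108523−0.002919479)/0.030495 = -9.477882
  sinθ=-0.185803, cosθ=0.982587
  F = (M+m)·ẍ + m·l·cosθ·θ̈ − m·l·sinθ·θ̇² = 6.461860 + -1.586689 − -0.000000 = 4.875171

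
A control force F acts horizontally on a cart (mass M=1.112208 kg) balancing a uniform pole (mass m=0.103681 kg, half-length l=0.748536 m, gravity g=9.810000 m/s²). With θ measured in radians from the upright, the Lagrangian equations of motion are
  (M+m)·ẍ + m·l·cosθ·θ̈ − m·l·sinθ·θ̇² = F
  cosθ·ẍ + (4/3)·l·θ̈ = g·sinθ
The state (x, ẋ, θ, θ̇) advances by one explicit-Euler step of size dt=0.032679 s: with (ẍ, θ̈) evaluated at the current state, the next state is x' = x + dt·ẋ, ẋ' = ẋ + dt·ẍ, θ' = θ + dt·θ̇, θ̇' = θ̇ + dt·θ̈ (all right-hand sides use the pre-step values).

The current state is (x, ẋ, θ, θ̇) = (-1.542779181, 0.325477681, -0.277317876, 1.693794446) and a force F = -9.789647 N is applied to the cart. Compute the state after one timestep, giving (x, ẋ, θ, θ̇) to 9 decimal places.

(-1.532142896, 0.049817082, -0.221966367, 1.871502123)

sinθ=-0.273776988, cosθ=0.961793201
temp = (F + m·l·θ̇²·sinθ)/(M+m) = (-9.789647 + -0.060957931)/1.215889 = -8.101565958
θ̈ = (g·sinθ − cosθ·temp)/(l·(4/3 − m·cos²θ/(M+m))) = 5.437977819
ẍ = temp − m·l·θ̈·cosθ/(M+m) = -8.435404961
Euler: x'=-1.542779181+0.032679·0.325477681=-1.532142896, ẋ'=0.325477681+0.032679·-8.435404961=0.049817082
       θ'=-0.277317876+0.032679·1.693794446=-0.221966367, θ̇'=1.693794446+0.032679·5.437977819=1.871502123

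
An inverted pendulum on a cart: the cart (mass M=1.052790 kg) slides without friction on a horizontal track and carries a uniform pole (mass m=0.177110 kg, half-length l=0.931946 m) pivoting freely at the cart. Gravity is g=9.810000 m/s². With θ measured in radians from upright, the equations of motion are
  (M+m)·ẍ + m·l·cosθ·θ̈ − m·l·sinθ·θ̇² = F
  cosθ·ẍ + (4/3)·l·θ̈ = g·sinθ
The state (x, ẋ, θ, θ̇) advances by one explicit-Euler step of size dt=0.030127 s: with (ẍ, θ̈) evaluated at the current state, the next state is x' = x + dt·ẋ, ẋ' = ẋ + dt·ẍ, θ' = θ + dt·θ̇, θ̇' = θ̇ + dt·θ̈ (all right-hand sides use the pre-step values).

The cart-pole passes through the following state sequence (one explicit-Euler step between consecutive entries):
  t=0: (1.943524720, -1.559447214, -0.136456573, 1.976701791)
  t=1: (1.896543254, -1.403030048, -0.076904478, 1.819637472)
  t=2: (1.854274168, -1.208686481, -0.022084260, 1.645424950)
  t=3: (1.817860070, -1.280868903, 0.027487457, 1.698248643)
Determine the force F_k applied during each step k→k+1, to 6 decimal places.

F_0 = 5.620773 N
F_1 = 7.024202 N
F_2 = -2.647561 N

step 0→1:
  ẍ = (ẋ'−ẋ)/dt = (-1.403030048−-1.559447214)/0.030127 = 5.191926
  θ̈ = (θ̇'−θ̇)/dt = (1.819637472−1.976701791)/0.030127 = -5.213407
  sinθ=-0.136033, cosθ=0.990704
  F = (M+m)·ẍ + m·l·cosθ·θ̈ − m·l·sinθ·θ̇² = 6.385550 + -0.852510 − -0.087733 = 5.620773
step 1→2:
  ẍ = (ẋ'−ẋ)/dt = (-1.208686481−-1.403030048)/0.030127 = 6.450810
  θ̈ = (θ̇'−θ̇)/dt = (1.645424950−1.819637472)/0.030127 = -5.782604
  sinθ=-0.076829, cosθ=0.997044
  F = (M+m)·ẍ + m·l·cosθ·θ̈ − m·l·sinθ·θ̇² = 7.933852 + -0.951638 − -0.041988 = 7.024202
step 2→3:
  ẍ = (ẋ'−ẋ)/dt = (-1.280868903−-1.208686481)/0.030127 = -2.395938
  θ̈ = (θ̇'−θ̇)/dt = (1.698248643−1.645424950)/0.030127 = 1.753367
  sinθ=-0.022082, cosθ=0.999756
  F = (M+m)·ẍ + m·l·cosθ·θ̈ − m·l·sinθ·θ̇² = -2.946764 + 0.289335 − -0.009868 = -2.647561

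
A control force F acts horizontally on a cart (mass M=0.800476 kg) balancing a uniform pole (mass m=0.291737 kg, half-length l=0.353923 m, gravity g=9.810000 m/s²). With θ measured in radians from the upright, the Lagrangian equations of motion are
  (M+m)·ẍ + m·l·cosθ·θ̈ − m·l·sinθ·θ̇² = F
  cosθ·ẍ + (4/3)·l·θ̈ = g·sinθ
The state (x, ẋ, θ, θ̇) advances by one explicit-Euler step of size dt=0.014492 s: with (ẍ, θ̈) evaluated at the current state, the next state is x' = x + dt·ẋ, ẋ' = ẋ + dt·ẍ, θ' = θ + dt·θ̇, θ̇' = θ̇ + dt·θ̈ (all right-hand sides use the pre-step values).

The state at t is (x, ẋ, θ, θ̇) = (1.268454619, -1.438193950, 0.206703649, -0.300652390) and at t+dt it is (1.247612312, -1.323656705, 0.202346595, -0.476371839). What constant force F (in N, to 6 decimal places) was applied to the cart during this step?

ẍ = (ẋ'−ẋ)/dt = (-1.323656705−-1.438193950)/0.014492 = 7.903481
θ̈ = (θ̇'−θ̇)/dt = (-0.476371839−-0.300652390)/0.014492 = -12.125272
sinθ=0.205235, cosθ=0.978713
F = (M+m)·ẍ + m·l·cosθ·θ̈ − m·l·sinθ·θ̇² = 8.632285 + -1.225313 − 0.001915 = 7.405056

F = 7.405056 N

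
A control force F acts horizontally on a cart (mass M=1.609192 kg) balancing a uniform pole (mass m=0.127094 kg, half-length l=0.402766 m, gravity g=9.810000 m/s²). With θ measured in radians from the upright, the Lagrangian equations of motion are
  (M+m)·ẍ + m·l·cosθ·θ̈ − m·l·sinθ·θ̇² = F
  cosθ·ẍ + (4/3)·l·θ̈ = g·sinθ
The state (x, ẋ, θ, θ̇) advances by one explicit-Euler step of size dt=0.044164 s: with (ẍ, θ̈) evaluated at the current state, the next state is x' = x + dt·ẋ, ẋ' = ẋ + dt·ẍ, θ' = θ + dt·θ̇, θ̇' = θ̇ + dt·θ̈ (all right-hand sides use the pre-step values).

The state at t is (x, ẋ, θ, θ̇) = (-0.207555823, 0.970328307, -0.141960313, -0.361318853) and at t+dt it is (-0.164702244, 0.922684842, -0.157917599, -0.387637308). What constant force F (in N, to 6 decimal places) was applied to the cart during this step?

ẍ = (ẋ'−ẋ)/dt = (0.922684842−0.970328307)/0.044164 = -1.078785
θ̈ = (θ̇'−θ̇)/dt = (-0.387637308−-0.361318853)/0.044164 = -0.595926
sinθ=-0.141484, cosθ=0.989941
F = (M+m)·ẍ + m·l·cosθ·θ̈ − m·l·sinθ·θ̇² = -1.873079 + -0.030198 − -0.000946 = -1.902332

F = -1.902332 N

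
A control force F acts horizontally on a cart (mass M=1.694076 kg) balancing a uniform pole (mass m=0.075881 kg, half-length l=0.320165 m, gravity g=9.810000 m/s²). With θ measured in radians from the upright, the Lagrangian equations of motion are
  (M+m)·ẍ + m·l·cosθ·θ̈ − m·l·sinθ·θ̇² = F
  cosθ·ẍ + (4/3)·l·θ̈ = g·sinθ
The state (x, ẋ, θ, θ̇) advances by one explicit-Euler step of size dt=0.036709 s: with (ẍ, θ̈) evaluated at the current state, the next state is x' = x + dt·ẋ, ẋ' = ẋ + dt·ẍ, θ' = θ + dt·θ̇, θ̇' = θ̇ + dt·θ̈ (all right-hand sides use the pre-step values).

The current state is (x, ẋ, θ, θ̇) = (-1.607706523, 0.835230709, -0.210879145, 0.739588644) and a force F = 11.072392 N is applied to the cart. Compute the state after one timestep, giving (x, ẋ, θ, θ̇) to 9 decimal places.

(-1.577046039, 1.074542666, -0.183729585, 0.014830120)

sinθ=-0.209319650, cosθ=0.977847270
temp = (F + m·l·θ̇²·sinθ)/(M+m) = (11.072392 + -0.002781617)/1.769957 = 6.254169103
θ̈ = (g·sinθ − cosθ·temp)/(l·(4/3 − m·cos²θ/(M+m))) = -19.743346983
ẍ = temp − m·l·θ̈·cosθ/(M+m) = 6.519163072
Euler: x'=-1.607706523+0.036709·0.835230709=-1.577046039, ẋ'=0.835230709+0.036709·6.519163072=1.074542666
       θ'=-0.210879145+0.036709·0.739588644=-0.183729585, θ̇'=0.739588644+0.036709·-19.743346983=0.014830120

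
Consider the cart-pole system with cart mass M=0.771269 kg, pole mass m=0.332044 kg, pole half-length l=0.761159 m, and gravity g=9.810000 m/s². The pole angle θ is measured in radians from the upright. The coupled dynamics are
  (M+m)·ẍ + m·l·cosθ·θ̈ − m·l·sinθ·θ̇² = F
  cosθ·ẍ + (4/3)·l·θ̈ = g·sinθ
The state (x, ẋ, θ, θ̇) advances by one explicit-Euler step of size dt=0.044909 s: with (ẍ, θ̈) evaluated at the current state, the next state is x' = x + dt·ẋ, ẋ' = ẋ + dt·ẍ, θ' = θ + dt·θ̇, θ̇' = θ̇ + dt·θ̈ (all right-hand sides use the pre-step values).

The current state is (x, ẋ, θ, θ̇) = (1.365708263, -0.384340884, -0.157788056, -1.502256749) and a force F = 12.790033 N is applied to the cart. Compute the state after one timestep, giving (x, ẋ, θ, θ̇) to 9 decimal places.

(1.348447898, 0.298328133, -0.225252904, -2.234772876)

sinθ=-0.157134127, cosθ=0.987577271
temp = (F + m·l·θ̇²·sinθ)/(M+m) = (12.790033 + -0.089625145)/1.103313 = 11.511155815
θ̈ = (g·sinθ − cosθ·temp)/(l·(4/3 − m·cos²θ/(M+m))) = -16.311120865
ẍ = temp − m·l·θ̈·cosθ/(M+m) = 15.201162733
Euler: x'=1.365708263+0.044909·-0.384340884=1.348447898, ẋ'=-0.384340884+0.044909·15.201162733=0.298328133
       θ'=-0.157788056+0.044909·-1.502256749=-0.225252904, θ̇'=-1.502256749+0.044909·-16.311120865=-2.234772876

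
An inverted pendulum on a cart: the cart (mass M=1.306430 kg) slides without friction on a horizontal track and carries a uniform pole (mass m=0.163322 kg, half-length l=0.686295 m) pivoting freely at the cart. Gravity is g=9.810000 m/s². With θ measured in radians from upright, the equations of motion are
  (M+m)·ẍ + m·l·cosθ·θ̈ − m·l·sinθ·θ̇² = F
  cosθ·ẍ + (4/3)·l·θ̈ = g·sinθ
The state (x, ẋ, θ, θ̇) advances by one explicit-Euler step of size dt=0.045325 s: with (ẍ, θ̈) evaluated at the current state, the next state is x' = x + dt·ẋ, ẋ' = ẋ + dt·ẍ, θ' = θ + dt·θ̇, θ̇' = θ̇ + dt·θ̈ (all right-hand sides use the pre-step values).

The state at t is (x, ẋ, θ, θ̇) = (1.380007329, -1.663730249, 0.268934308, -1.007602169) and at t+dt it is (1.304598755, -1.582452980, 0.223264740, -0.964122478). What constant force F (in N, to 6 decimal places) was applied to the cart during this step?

F = 2.708997 N

ẍ = (ẋ'−ẋ)/dt = (-1.582452980−-1.663730249)/0.045325 = 1.793211
θ̈ = (θ̇'−θ̇)/dt = (-0.964122478−-1.007602169)/0.045325 = 0.959287
sinθ=0.265704, cosθ=0.964055
F = (M+m)·ẍ + m·l·cosθ·θ̈ − m·l·sinθ·θ̇² = 2.635575 + 0.103659 − 0.030237 = 2.708997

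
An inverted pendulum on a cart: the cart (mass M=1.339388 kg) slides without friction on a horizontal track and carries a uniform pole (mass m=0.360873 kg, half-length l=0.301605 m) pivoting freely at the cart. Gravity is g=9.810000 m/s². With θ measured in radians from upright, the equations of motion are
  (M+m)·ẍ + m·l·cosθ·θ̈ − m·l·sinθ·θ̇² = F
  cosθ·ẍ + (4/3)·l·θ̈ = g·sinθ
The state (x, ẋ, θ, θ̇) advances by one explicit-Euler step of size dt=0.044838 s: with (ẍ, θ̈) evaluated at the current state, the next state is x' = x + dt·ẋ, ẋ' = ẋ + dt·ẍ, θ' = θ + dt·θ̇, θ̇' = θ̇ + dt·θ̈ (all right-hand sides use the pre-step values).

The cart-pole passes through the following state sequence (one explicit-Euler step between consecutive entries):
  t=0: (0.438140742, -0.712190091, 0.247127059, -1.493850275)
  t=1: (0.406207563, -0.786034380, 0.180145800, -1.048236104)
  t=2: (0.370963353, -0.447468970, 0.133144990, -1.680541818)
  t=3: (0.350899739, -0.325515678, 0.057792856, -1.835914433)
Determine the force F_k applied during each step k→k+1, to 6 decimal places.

F_0 = -1.810763 N
F_1 = 11.306963 N
F_2 = 4.209855 N

step 0→1:
  ẍ = (ẋ'−ẋ)/dt = (-0.786034380−-0.712190091)/0.044838 = -1.646913
  θ̈ = (θ̇'−θ̇)/dt = (-1.048236104−-1.493850275)/0.044838 = 9.938315
  sinθ=0.244619, cosθ=0.969619
  F = (M+m)·ẍ + m·l·cosθ·θ̈ − m·l·sinθ·θ̇² = -2.800182 + 1.048834 − 0.059415 = -1.810763
step 1→2:
  ẍ = (ẋ'−ẋ)/dt = (-0.447468970−-0.786034380)/0.044838 = 7.550859
  θ̈ = (θ̇'−θ̇)/dt = (-1.680541818−-1.048236104)/0.044838 = -14.102005
  sinθ=0.179173, cosθ=0.983818
  F = (M+m)·ẍ + m·l·cosθ·θ̈ − m·l·sinθ·θ̇² = 12.838431 + -1.510040 − 0.021428 = 11.306963
step 2→3:
  ẍ = (ẋ'−ẋ)/dt = (-0.325515678−-0.447468970)/0.044838 = 2.719865
  θ̈ = (θ̇'−θ̇)/dt = (-1.835914433−-1.680541818)/0.044838 = -3.465200
  sinθ=0.132752, cosθ=0.991149
  F = (M+m)·ẍ + m·l·cosθ·θ̈ − m·l·sinθ·θ̇² = 4.624480 + -0.373818 − 0.040807 = 4.209855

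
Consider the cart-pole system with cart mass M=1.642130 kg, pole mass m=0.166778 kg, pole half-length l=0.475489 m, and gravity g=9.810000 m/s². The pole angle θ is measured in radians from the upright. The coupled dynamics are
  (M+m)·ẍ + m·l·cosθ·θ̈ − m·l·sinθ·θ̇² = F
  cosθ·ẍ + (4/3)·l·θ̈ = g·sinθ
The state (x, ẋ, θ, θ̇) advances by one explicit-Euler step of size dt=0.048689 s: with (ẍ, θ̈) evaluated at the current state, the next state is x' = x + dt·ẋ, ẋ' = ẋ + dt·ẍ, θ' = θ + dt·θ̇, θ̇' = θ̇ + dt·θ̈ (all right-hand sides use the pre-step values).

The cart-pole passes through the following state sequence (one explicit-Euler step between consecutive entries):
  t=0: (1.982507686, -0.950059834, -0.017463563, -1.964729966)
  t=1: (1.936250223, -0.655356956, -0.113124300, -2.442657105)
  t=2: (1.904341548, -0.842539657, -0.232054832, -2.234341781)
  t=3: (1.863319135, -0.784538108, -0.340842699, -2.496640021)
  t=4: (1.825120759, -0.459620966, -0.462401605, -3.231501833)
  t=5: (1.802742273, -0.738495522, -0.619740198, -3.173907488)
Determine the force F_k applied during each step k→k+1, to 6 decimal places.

step 0→1:
  ẍ = (ẋ'−ẋ)/dt = (-0.655356956−-0.950059834)/0.048689 = 6.052761
  θ̈ = (θ̇'−θ̇)/dt = (-2.442657105−-1.964729966)/0.048689 = -9.815916
  sinθ=-0.017463, cosθ=0.999848
  F = (M+m)·ẍ + m·l·cosθ·θ̈ − m·l·sinθ·θ̇² = 10.948888 + -0.778294 − -0.005346 = 10.175939
step 1→2:
  ẍ = (ẋ'−ẋ)/dt = (-0.842539657−-0.655356956)/0.048689 = -3.844456
  θ̈ = (θ̇'−θ̇)/dt = (-2.234341781−-2.442657105)/0.048689 = 4.278488
  sinθ=-0.112883, cosθ=0.993608
  F = (M+m)·ẍ + m·l·cosθ·θ̈ − m·l·sinθ·θ̇² = -6.954267 + 0.337120 − -0.053411 = -6.563735
step 2→3:
  ẍ = (ẋ'−ẋ)/dt = (-0.784538108−-0.842539657)/0.048689 = 1.191266
  θ̈ = (θ̇'−θ̇)/dt = (-2.496640021−-2.234341781)/0.048689 = -5.387218
  sinθ=-0.229978, cosθ=0.973196
  F = (M+m)·ẍ + m·l·cosθ·θ̈ − m·l·sinθ·θ̇² = 2.154891 + -0.415761 − -0.091047 = 1.830176
step 3→4:
  ẍ = (ẋ'−ẋ)/dt = (-0.459620966−-0.784538108)/0.048689 = 6.673317
  θ̈ = (θ̇'−θ̇)/dt = (-3.231501833−-2.496640021)/0.048689 = -15.092974
  sinθ=-0.334281, cosθ=0.942473
  F = (M+m)·ẍ + m·l·cosθ·θ̈ − m·l·sinθ·θ̇² = 12.071417 + -1.128036 − -0.165235 = 11.108616
step 4→5:
  ẍ = (ẋ'−ẋ)/dt = (-0.738495522−-0.459620966)/0.048689 = -5.727671
  θ̈ = (θ̇'−θ̇)/dt = (-3.173907488−-3.231501833)/0.048689 = 1.182903
  sinθ=-0.446099, cosθ=0.894984
  F = (M+m)·ẍ + m·l·cosθ·θ̈ − m·l·sinθ·θ̇² = -10.360829 + 0.083954 − -0.369419 = -9.907456

F_0 = 10.175939 N
F_1 = -6.563735 N
F_2 = 1.830176 N
F_3 = 11.108616 N
F_4 = -9.907456 N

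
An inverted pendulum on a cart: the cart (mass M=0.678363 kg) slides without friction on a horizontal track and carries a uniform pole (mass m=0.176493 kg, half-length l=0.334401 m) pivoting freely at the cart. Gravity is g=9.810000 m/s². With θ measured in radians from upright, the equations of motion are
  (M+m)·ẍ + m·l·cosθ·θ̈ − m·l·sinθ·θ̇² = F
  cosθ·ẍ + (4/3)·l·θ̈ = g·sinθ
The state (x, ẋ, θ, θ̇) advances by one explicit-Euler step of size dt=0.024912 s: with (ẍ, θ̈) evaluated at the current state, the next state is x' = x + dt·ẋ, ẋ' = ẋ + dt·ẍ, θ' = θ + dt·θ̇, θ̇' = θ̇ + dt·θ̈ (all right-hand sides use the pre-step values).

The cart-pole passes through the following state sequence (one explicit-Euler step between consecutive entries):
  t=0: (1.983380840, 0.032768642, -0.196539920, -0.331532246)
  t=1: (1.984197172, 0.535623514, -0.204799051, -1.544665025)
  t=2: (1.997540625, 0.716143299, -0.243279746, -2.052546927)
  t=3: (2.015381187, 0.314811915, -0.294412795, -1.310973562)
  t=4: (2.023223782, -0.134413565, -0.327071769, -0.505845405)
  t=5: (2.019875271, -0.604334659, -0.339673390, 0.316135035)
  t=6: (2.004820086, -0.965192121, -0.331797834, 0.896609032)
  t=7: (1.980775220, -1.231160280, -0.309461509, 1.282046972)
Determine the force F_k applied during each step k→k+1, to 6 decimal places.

F_0 = 14.438024 N
F_1 = 5.045094 N
F_2 = -12.006663 N
F_3 = -13.560381 N
F_4 = -14.276372 N
F_5 = -11.084233 N
F_6 = -8.247907 N

step 0→1:
  ẍ = (ẋ'−ẋ)/dt = (0.535623514−0.032768642)/0.024912 = 20.185247
  θ̈ = (θ̇'−θ̇)/dt = (-1.544665025−-0.331532246)/0.024912 = -48.696724
  sinθ=-0.195277, cosθ=0.980748
  F = (M+m)·ẍ + m·l·cosθ·θ̈ − m·l·sinθ·θ̇² = 17.255479 + -2.818722 − -0.001267 = 14.438024
step 1→2:
  ẍ = (ẋ'−ẋ)/dt = (0.716143299−0.535623514)/0.024912 = 7.246298
  θ̈ = (θ̇'−θ̇)/dt = (-2.052546927−-1.544665025)/0.024912 = -20.387038
  sinθ=-0.203370, cosθ=0.979102
  F = (M+m)·ẍ + m·l·cosθ·θ̈ − m·l·sinθ·θ̇² = 6.194542 + -1.178086 − -0.028639 = 5.045094
step 2→3:
  ẍ = (ẋ'−ẋ)/dt = (0.314811915−0.716143299)/0.024912 = -16.109962
  θ̈ = (θ̇'−θ̇)/dt = (-1.310973562−-2.052546927)/0.024912 = 29.767717
  sinθ=-0.240887, cosθ=0.970553
  F = (M+m)·ẍ + m·l·cosθ·θ̈ − m·l·sinθ·θ̇² = -13.771698 + 1.705139 − -0.059896 = -12.006663
step 3→4:
  ẍ = (ẋ'−ẋ)/dt = (-0.134413565−0.314811915)/0.024912 = -18.032494
  θ̈ = (θ̇'−θ̇)/dt = (-0.505845405−-1.310973562)/0.024912 = 32.318889
  sinθ=-0.290178, cosθ=0.956973
  F = (M+m)·ẍ + m·l·cosθ·θ̈ − m·l·sinθ·θ̇² = -15.415185 + 1.825370 − -0.029434 = -13.560381
step 4→5:
  ẍ = (ẋ'−ẋ)/dt = (-0.604334659−-0.134413565)/0.024912 = -18.863242
  θ̈ = (θ̇'−θ̇)/dt = (0.316135035−-0.505845405)/0.024912 = 32.995361
  sinθ=-0.321271, cosθ=0.946987
  F = (M+m)·ẍ + m·l·cosθ·θ̈ − m·l·sinθ·θ̇² = -16.125356 + 1.844132 − -0.004852 = -14.276372
step 5→6:
  ẍ = (ẋ'−ẋ)/dt = (-0.965192121−-0.604334659)/0.024912 = -14.485287
  θ̈ = (θ̇'−θ̇)/dt = (0.896609032−0.316135035)/0.024912 = 23.300979
  sinθ=-0.333179, cosθ=0.942864
  F = (M+m)·ẍ + m·l·cosθ·θ̈ − m·l·sinθ·θ̇² = -12.382834 + 1.296636 − -0.001965 = -11.084233
step 6→7:
  ẍ = (ẋ'−ẋ)/dt = (-1.231160280−-0.965192121)/0.024912 = -10.676307
  θ̈ = (θ̇'−θ̇)/dt = (1.282046972−0.896609032)/0.024912 = 15.471979
  sinθ=-0.325743, cosθ=0.945458
  F = (M+m)·ẍ + m·l·cosθ·θ̈ − m·l·sinθ·θ̇² = -9.126705 + 0.863343 − -0.015455 = -8.247907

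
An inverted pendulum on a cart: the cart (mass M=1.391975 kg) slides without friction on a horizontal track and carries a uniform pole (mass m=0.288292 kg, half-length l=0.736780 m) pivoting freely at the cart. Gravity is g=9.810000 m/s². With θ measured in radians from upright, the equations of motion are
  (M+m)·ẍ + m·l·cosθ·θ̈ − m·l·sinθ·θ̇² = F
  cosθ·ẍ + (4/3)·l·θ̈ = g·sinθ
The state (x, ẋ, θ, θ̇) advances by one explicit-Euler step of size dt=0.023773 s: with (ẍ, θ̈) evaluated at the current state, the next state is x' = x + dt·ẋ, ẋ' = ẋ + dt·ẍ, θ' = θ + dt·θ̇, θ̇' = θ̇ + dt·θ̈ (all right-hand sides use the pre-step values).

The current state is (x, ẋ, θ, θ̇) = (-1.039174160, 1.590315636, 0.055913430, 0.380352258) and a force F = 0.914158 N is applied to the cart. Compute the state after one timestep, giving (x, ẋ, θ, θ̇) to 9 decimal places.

sinθ=0.055884301, cosθ=0.998437251
temp = (F + m·l·θ̇²·sinθ)/(M+m) = (0.914158 + 0.001717245)/1.680267 = 0.545077208
θ̈ = (g·sinθ − cosθ·temp)/(l·(4/3 − m·cos²θ/(M+m))) = 0.004670494
ẍ = temp − m·l·θ̈·cosθ/(M+m) = 0.544487719
Euler: x'=-1.039174160+0.023773·1.590315636=-1.001367586, ẋ'=1.590315636+0.023773·0.544487719=1.603259743
       θ'=0.055913430+0.023773·0.380352258=0.064955544, θ̇'=0.380352258+0.023773·0.004670494=0.380463290

(-1.001367586, 1.603259743, 0.064955544, 0.380463290)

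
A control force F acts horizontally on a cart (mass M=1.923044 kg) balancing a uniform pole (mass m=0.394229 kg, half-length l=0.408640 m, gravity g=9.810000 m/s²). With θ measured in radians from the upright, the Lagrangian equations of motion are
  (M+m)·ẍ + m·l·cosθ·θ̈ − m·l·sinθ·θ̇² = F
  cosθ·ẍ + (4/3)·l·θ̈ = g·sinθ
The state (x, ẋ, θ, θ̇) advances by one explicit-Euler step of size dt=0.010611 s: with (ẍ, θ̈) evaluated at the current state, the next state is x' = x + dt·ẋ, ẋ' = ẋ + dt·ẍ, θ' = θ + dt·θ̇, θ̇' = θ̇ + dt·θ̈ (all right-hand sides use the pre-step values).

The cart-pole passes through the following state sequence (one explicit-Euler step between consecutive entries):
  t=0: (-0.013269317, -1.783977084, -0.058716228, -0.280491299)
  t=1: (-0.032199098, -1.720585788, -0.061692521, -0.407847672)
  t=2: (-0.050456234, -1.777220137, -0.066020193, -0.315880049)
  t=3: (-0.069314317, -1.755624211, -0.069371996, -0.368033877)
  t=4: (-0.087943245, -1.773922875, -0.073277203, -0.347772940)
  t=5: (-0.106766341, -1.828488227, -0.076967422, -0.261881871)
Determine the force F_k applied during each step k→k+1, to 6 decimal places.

step 0→1:
  ẍ = (ẋ'−ẋ)/dt = (-1.720585788−-1.783977084)/0.010611 = 5.974111
  θ̈ = (θ̇'−θ̇)/dt = (-0.407847672−-0.280491299)/0.010611 = -12.002297
  sinθ=-0.058682, cosθ=0.998277
  F = (M+m)·ẍ + m·l·cosθ·θ̈ − m·l·sinθ·θ̇² = 13.843647 + -1.930211 − -0.000744 = 11.914180
step 1→2:
  ẍ = (ẋ'−ẋ)/dt = (-1.777220137−-1.720585788)/0.010611 = -5.337324
  θ̈ = (θ̇'−θ̇)/dt = (-0.315880049−-0.407847672)/0.010611 = 8.667197
  sinθ=-0.061653, cosθ=0.998098
  F = (M+m)·ẍ + m·l·cosθ·θ̈ − m·l·sinθ·θ̇² = -12.368038 + 1.393610 − -0.001652 = -10.972776
step 2→3:
  ẍ = (ẋ'−ẋ)/dt = (-1.755624211−-1.777220137)/0.010611 = 2.035239
  θ̈ = (θ̇'−θ̇)/dt = (-0.368033877−-0.315880049)/0.010611 = -4.915072
  sinθ=-0.065972, cosθ=0.997821
  F = (M+m)·ẍ + m·l·cosθ·θ̈ − m·l·sinθ·θ̇² = 4.716206 + -0.790082 − -0.001060 = 3.927184
step 3→4:
  ẍ = (ẋ'−ẋ)/dt = (-1.773922875−-1.755624211)/0.010611 = -1.724500
  θ̈ = (θ̇'−θ̇)/dt = (-0.347772940−-0.368033877)/0.010611 = 1.909428
  sinθ=-0.069316, cosθ=0.997595
  F = (M+m)·ẍ + m·l·cosθ·θ̈ − m·l·sinθ·θ̇² = -3.996136 + 0.306865 − -0.001513 = -3.687759
step 4→5:
  ẍ = (ẋ'−ẋ)/dt = (-1.828488227−-1.773922875)/0.010611 = -5.142338
  θ̈ = (θ̇'−θ̇)/dt = (-0.261881871−-0.347772940)/0.010611 = 8.094531
  sinθ=-0.073212, cosθ=0.997316
  F = (M+m)·ẍ + m·l·cosθ·θ̈ − m·l·sinθ·θ̇² = -11.916202 + 1.300511 − -0.001426 = -10.614264

F_0 = 11.914180 N
F_1 = -10.972776 N
F_2 = 3.927184 N
F_3 = -3.687759 N
F_4 = -10.614264 N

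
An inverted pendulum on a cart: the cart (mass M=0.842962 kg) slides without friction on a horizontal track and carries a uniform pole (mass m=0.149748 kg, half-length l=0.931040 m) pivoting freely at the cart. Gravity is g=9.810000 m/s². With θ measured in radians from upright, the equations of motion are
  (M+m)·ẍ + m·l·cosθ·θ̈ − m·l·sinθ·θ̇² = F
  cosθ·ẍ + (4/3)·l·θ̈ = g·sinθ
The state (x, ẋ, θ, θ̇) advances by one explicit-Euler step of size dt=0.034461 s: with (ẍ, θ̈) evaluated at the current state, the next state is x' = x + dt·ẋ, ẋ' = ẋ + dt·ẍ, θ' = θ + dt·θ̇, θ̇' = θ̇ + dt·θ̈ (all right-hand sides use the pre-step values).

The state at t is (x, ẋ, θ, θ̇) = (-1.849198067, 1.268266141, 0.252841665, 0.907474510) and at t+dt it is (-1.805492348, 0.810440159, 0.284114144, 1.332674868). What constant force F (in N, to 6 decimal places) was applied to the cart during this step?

F = -11.551639 N

ẍ = (ẋ'−ẋ)/dt = (0.810440159−1.268266141)/0.034461 = -13.285337
θ̈ = (θ̇'−θ̇)/dt = (1.332674868−0.907474510)/0.034461 = 12.338596
sinθ=0.250156, cosθ=0.968205
F = (M+m)·ẍ + m·l·cosθ·θ̈ − m·l·sinθ·θ̇² = -13.188486 + 1.665569 − 0.028722 = -11.551639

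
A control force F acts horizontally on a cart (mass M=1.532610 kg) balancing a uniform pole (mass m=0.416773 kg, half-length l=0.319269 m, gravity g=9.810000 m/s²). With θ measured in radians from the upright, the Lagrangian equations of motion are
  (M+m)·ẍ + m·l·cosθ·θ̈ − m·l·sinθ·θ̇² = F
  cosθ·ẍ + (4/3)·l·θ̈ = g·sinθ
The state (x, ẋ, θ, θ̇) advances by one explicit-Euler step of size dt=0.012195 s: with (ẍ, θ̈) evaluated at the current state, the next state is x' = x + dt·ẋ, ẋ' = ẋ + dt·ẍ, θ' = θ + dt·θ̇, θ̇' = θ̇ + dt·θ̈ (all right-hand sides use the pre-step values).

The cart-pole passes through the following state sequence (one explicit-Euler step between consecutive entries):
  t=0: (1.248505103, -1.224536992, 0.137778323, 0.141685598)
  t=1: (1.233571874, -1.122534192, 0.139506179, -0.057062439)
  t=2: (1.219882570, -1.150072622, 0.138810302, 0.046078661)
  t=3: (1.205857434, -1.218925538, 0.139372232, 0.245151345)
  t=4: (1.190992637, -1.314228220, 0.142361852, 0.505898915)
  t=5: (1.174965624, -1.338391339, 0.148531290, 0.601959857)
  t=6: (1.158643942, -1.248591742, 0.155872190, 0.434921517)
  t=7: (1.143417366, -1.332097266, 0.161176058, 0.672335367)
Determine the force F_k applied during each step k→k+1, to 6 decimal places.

F_0 = 14.156844 N
F_1 = -3.287641 N
F_2 = -8.855008 N
F_3 = -12.417846 N
F_4 = -2.829789 N
F_5 = 12.544891 N
F_6 = -10.793273 N

step 0→1:
  ẍ = (ẋ'−ẋ)/dt = (-1.122534192−-1.224536992)/0.012195 = 8.364313
  θ̈ = (θ̇'−θ̇)/dt = (-0.057062439−0.141685598)/0.012195 = -16.297502
  sinθ=0.137343, cosθ=0.990524
  F = (M+m)·ẍ + m·l·cosθ·θ̈ − m·l·sinθ·θ̇² = 16.305250 + -2.148039 − 0.000367 = 14.156844
step 1→2:
  ẍ = (ẋ'−ẋ)/dt = (-1.150072622−-1.122534192)/0.012195 = -2.258174
  θ̈ = (θ̇'−θ̇)/dt = (0.046078661−-0.057062439)/0.012195 = 8.457655
  sinθ=0.139054, cosθ=0.990285
  F = (M+m)·ẍ + m·l·cosθ·θ̈ − m·l·sinθ·θ̇² = -4.402046 + 1.114465 − 0.000060 = -3.287641
step 2→3:
  ẍ = (ẋ'−ẋ)/dt = (-1.218925538−-1.150072622)/0.012195 = -5.645996
  θ̈ = (θ̇'−θ̇)/dt = (0.245151345−0.046078661)/0.012195 = 16.324123
  sinθ=0.138365, cosθ=0.990381
  F = (M+m)·ẍ + m·l·cosθ·θ̈ − m·l·sinθ·θ̇² = -11.006208 + 2.151239 − 0.000039 = -8.855008
step 3→4:
  ẍ = (ẋ'−ẋ)/dt = (-1.314228220−-1.218925538)/0.012195 = -7.814898
  θ̈ = (θ̇'−θ̇)/dt = (0.505898915−0.245151345)/0.012195 = 21.381515
  sinθ=0.138921, cosθ=0.990303
  F = (M+m)·ẍ + m·l·cosθ·θ̈ − m·l·sinθ·θ̇² = -15.234229 + 2.817494 − 0.001111 = -12.417846
step 4→5:
  ẍ = (ẋ'−ẋ)/dt = (-1.338391339−-1.314228220)/0.012195 = -1.981396
  θ̈ = (θ̇'−θ̇)/dt = (0.601959857−0.505898915)/0.012195 = 7.877076
  sinθ=0.141881, cosθ=0.989884
  F = (M+m)·ẍ + m·l·cosθ·θ̈ − m·l·sinθ·θ̇² = -3.862499 + 1.037542 − 0.004832 = -2.829789
step 5→6:
  ẍ = (ẋ'−ẋ)/dt = (-1.248591742−-1.338391339)/0.012195 = 7.363641
  θ̈ = (θ̇'−θ̇)/dt = (0.434921517−0.601959857)/0.012195 = -13.697281
  sinθ=0.147986, cosθ=0.988989
  F = (M+m)·ẍ + m·l·cosθ·θ̈ − m·l·sinθ·θ̇² = 14.354556 + -1.802529 − 0.007135 = 12.544891
step 6→7:
  ẍ = (ẋ'−ẋ)/dt = (-1.332097266−-1.248591742)/0.012195 = -6.847521
  θ̈ = (θ̇'−θ̇)/dt = (0.672335367−0.434921517)/0.012195 = 19.468130
  sinθ=0.155242, cosθ=0.987877
  F = (M+m)·ẍ + m·l·cosθ·θ̈ − m·l·sinθ·θ̇² = -13.348442 + 2.559076 − 0.003907 = -10.793273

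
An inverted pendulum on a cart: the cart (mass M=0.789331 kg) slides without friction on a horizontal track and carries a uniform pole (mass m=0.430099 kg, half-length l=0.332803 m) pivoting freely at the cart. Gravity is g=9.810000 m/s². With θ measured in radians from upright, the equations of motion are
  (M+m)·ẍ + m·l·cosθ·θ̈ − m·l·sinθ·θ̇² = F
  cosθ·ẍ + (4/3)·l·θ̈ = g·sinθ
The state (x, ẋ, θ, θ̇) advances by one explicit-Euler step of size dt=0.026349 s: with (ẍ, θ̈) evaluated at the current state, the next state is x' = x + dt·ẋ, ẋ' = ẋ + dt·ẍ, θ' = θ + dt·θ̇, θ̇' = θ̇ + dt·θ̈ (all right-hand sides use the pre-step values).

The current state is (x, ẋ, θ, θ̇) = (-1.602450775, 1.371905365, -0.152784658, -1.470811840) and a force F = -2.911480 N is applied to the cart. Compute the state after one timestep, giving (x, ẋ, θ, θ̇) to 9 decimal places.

sinθ=-0.152190939, cosθ=0.988351111
temp = (F + m·l·θ̇²·sinθ)/(M+m) = (-2.911480 + -0.047125796)/1.219430 = -2.426220280
θ̈ = (g·sinθ − cosθ·temp)/(l·(4/3 − m·cos²θ/(M+m))) = 2.750025919
ẍ = temp − m·l·θ̈·cosθ/(M+m) = -2.745261525
Euler: x'=-1.602450775+0.026349·1.371905365=-1.566302441, ẋ'=1.371905365+0.026349·-2.745261525=1.299570469
       θ'=-0.152784658+0.026349·-1.470811840=-0.191539079, θ̇'=-1.470811840+0.026349·2.750025919=-1.398351407

(-1.566302441, 1.299570469, -0.191539079, -1.398351407)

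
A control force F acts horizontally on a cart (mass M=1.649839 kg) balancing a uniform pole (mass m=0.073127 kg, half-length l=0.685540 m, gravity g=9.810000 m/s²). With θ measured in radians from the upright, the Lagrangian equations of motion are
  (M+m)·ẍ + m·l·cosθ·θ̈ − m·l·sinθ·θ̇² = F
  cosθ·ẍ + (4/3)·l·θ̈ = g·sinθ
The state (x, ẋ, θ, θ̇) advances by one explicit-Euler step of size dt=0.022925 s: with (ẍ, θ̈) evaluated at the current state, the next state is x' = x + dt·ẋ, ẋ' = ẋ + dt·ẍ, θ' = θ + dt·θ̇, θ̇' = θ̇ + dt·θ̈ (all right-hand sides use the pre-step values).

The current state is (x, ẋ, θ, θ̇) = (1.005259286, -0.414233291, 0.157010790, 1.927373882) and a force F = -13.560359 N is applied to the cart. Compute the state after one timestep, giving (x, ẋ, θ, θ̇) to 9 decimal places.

(0.995762988, -0.601184937, 0.201195836, 2.167860828)

sinθ=0.156366470, cosθ=0.987699108
temp = (F + m·l·θ̇²·sinθ)/(M+m) = (-13.560359 + 0.029119648)/1.722966 = -7.853456976
θ̈ = (g·sinθ − cosθ·temp)/(l·(4/3 − m·cos²θ/(M+m))) = 10.490161201
ẍ = temp − m·l·θ̈·cosθ/(M+m) = -8.154924596
Euler: x'=1.005259286+0.022925·-0.414233291=0.995762988, ẋ'=-0.414233291+0.022925·-8.154924596=-0.601184937
       θ'=0.157010790+0.022925·1.927373882=0.201195836, θ̇'=1.927373882+0.022925·10.490161201=2.167860828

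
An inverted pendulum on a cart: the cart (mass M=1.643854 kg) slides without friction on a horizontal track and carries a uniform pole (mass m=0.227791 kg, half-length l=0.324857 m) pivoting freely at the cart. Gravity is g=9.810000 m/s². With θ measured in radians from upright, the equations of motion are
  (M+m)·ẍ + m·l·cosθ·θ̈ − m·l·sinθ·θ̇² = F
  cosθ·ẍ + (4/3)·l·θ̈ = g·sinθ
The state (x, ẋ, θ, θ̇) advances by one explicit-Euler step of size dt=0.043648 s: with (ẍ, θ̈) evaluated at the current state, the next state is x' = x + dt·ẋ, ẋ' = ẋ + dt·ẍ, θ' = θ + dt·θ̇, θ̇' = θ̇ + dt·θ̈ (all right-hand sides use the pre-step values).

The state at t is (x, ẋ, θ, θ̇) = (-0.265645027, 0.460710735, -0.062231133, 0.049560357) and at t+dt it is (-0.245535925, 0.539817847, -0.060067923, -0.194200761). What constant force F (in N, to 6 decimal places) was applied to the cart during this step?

F = 2.979693 N

ẍ = (ẋ'−ẋ)/dt = (0.539817847−0.460710735)/0.043648 = 1.812388
θ̈ = (θ̇'−θ̇)/dt = (-0.194200761−0.049560357)/0.043648 = -5.584703
sinθ=-0.062191, cosθ=0.998064
F = (M+m)·ẍ + m·l·cosθ·θ̈ − m·l·sinθ·θ̇² = 3.392147 + -0.412465 − -0.000011 = 2.979693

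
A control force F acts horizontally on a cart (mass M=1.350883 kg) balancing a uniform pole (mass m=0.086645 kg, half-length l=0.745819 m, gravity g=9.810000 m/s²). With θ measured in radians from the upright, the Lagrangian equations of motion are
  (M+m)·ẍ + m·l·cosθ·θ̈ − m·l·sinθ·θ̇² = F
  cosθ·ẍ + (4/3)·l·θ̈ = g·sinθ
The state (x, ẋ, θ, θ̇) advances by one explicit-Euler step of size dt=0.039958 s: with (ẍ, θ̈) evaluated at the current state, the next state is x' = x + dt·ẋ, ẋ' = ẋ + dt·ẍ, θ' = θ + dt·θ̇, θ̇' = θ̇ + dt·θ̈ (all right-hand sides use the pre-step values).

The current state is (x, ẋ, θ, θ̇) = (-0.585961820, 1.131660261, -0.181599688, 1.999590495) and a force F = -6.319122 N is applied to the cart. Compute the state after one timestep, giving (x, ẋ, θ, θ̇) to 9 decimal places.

(-0.540742939, 0.949914550, -0.101700051, 2.108158540)

sinθ=-0.180603187, cosθ=0.983556043
temp = (F + m·l·θ̇²·sinθ)/(M+m) = (-6.319122 + -0.046664271)/1.437528 = -4.428286803
θ̈ = (g·sinθ − cosθ·temp)/(l·(4/3 − m·cos²θ/(M+m))) = 2.717054021
ẍ = temp − m·l·θ̈·cosθ/(M+m) = -4.548418613
Euler: x'=-0.585961820+0.039958·1.131660261=-0.540742939, ẋ'=1.131660261+0.039958·-4.548418613=0.949914550
       θ'=-0.181599688+0.039958·1.999590495=-0.101700051, θ̇'=1.999590495+0.039958·2.717054021=2.108158540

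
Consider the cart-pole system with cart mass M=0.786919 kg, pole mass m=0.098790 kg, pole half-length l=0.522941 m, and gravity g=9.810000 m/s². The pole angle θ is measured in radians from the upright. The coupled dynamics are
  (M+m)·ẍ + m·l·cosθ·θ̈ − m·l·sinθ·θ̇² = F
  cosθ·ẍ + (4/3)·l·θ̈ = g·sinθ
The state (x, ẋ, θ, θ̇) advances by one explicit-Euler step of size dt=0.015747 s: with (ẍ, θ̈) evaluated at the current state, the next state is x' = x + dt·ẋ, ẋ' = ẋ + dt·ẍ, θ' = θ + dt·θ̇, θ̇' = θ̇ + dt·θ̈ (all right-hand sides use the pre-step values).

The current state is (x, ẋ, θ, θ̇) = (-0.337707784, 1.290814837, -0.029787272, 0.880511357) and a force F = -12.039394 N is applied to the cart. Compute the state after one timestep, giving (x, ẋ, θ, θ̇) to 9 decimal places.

sinθ=-0.029782867, cosθ=0.999556392
temp = (F + m·l·θ̇²·sinθ)/(M+m) = (-12.039394 + -0.001192895)/0.885709 = -13.594292137
θ̈ = (g·sinθ − cosθ·temp)/(l·(4/3 − m·cos²θ/(M+m))) = 20.808347659
ẍ = temp − m·l·θ̈·cosθ/(M+m) = -14.807456144
Euler: x'=-0.337707784+0.015747·1.290814837=-0.317381323, ẋ'=1.290814837+0.015747·-14.807456144=1.057641825
       θ'=-0.029787272+0.015747·0.880511357=-0.015921860, θ̇'=0.880511357+0.015747·20.808347659=1.208180408

(-0.317381323, 1.057641825, -0.015921860, 1.208180408)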